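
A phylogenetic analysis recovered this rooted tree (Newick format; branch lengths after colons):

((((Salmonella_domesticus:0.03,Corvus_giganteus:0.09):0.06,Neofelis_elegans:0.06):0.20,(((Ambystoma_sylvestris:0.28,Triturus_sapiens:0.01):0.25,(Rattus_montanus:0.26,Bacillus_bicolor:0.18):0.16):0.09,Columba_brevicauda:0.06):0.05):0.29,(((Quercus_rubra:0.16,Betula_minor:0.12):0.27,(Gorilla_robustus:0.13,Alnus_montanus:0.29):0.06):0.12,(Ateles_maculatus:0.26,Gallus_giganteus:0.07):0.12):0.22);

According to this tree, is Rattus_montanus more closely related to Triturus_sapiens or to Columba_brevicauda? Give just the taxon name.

Triturus_sapiens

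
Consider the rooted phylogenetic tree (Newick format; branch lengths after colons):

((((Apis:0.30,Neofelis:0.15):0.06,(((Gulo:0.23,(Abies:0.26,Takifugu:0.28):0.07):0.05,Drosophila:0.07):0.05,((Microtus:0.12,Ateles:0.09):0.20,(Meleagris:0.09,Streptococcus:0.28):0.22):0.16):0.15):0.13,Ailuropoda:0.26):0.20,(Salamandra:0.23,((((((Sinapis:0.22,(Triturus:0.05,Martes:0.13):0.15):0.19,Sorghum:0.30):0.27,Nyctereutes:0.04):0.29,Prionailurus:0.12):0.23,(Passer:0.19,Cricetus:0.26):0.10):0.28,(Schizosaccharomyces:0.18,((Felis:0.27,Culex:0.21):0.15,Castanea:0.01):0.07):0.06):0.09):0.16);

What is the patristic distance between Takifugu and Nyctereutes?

2.02

The path runs Takifugu → … → MRCA → … → Nyctereutes; the MRCA is the root of the tree.
Branch lengths along that path: 0.28 + 0.07 + 0.05 + 0.05 + 0.15 + 0.13 + 0.20 + 0.16 + 0.09 + 0.28 + 0.23 + 0.29 + 0.04 = 2.02.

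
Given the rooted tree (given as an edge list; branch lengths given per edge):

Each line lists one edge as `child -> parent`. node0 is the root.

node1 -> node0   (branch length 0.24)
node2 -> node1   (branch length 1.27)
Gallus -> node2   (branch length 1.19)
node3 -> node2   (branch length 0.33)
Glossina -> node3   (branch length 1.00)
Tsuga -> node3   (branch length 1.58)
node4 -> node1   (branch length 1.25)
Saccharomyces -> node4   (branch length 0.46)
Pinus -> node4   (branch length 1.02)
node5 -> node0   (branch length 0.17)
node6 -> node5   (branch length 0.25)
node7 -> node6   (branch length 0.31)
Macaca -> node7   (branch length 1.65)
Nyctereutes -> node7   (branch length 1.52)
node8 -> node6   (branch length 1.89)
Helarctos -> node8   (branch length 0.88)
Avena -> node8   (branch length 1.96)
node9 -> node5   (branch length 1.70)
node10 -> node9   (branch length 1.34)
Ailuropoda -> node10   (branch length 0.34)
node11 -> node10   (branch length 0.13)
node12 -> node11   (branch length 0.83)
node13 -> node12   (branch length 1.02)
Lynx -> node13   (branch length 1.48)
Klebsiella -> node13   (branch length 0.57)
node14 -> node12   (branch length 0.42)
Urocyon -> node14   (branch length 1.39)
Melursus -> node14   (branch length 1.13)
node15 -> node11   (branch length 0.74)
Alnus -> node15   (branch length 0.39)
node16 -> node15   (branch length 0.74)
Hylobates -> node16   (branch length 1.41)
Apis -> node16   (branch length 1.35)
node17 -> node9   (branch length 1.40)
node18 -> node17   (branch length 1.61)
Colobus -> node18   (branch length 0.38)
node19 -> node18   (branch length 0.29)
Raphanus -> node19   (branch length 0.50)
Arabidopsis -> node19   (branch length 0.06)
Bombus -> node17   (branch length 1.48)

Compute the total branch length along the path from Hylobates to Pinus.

8.74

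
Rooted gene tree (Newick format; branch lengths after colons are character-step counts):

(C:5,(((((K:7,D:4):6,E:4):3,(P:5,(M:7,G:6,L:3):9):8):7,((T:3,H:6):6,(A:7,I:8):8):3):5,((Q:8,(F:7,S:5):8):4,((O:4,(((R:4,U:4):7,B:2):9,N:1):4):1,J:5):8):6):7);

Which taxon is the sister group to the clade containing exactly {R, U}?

B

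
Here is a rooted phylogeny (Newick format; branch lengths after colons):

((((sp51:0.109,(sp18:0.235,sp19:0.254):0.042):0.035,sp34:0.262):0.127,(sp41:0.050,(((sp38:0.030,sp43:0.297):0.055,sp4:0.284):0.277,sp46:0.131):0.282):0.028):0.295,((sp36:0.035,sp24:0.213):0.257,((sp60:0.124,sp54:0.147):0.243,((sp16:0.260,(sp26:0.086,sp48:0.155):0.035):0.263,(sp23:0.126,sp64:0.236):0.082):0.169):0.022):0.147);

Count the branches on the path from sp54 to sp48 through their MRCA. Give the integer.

6

The MRCA of sp54 and sp48 is the node subtending ((sp60,sp54),((sp16,(sp26,sp48)),(sp23,sp64))).
From sp54 up to that node: 2 branches. From sp48 up to the same node: 4 branches. Total: 2 + 4 = 6.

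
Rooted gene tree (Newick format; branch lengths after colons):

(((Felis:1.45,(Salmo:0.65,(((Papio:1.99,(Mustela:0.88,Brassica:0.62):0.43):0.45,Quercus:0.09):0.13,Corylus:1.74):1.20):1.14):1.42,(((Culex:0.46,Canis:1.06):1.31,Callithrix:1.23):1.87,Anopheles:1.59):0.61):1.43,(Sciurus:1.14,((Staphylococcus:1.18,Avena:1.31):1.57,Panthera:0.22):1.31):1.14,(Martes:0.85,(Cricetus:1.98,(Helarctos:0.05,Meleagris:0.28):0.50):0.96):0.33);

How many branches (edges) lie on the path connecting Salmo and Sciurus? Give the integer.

6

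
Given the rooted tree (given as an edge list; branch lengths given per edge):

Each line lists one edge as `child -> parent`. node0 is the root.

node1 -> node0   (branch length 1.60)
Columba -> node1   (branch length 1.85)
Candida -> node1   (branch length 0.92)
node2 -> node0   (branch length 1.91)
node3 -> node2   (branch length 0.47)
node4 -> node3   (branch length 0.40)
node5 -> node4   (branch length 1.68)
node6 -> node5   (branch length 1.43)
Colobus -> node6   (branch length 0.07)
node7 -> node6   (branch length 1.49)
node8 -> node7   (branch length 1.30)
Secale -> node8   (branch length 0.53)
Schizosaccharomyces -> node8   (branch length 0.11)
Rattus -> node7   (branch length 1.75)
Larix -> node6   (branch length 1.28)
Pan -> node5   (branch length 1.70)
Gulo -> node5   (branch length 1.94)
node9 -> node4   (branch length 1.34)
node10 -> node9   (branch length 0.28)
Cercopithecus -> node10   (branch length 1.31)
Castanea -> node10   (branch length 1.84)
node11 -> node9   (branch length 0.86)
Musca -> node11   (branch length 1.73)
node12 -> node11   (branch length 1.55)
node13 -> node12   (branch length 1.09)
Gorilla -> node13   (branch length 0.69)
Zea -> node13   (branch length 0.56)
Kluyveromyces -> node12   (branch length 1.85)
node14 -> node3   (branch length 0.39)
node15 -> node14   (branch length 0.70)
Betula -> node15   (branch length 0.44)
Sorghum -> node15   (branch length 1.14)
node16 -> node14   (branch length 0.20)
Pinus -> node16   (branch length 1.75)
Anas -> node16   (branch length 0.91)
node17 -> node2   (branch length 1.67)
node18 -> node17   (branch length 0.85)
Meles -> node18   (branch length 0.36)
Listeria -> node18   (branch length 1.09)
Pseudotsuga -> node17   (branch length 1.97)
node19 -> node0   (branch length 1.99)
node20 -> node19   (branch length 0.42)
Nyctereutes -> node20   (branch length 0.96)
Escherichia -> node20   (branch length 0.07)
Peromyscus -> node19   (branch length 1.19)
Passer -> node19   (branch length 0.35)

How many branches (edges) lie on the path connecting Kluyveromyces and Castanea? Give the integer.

The MRCA of Kluyveromyces and Castanea is the node subtending ((Cercopithecus,Castanea),(Musca,((Gorilla,Zea),Kluyveromyces))).
From Kluyveromyces up to that node: 3 branches. From Castanea up to the same node: 2 branches. Total: 3 + 2 = 5.

5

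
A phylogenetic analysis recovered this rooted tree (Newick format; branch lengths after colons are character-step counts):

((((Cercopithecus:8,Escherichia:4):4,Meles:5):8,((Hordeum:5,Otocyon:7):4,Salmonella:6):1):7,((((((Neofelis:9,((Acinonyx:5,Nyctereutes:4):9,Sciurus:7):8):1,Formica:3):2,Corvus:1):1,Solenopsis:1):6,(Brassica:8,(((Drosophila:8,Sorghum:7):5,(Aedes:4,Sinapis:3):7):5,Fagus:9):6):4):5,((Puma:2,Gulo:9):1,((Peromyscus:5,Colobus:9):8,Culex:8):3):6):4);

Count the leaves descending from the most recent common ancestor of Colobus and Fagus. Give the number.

The MRCA of Colobus and Fagus is the node subtending ((((((Neofelis,((Acinonyx,Nyctereutes),Sciurus)),Formica),Corvus),Solenopsis),(Brassica,(((Drosophila,Sorghum),(Aedes,Sinapis)),Fagus))),((Puma,Gulo),((Peromyscus,Colobus),Culex))).
That clade contains 18 terminal taxa: Acinonyx, Aedes, Brassica, Colobus, Corvus, Culex, Drosophila, Fagus, Formica, Gulo, Neofelis, Nyctereutes, Peromyscus, Puma, Sciurus, Sinapis, Solenopsis, Sorghum.

18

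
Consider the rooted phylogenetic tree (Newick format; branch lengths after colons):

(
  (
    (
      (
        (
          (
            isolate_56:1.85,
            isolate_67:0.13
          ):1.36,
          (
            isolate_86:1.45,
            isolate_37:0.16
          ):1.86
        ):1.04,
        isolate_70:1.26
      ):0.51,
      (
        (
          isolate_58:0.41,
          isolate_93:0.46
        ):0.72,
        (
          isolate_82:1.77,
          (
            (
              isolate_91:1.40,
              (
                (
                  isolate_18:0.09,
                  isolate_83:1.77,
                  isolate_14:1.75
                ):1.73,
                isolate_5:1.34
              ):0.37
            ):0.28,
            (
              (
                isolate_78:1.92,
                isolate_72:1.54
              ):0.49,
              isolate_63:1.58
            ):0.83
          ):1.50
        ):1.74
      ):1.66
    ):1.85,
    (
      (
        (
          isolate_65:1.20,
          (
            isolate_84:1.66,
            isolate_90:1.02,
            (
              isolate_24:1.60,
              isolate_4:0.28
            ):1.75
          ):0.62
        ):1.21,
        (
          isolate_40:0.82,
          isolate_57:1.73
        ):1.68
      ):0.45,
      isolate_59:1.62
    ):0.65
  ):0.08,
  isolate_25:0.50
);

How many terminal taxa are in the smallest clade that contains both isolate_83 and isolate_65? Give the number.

24

The MRCA of isolate_83 and isolate_65 is the node subtending (((((isolate_56,isolate_67),(isolate_86,isolate_37)),isolate_70),((isolate_58,isolate_93),(isolate_82,((isolate_91,((isolate_18,isolate_83,isolate_14),isolate_5)),((isolate_78,isolate_72),isolate_63))))),(((isolate_65,(isolate_84,isolate_90,(isolate_24,isolate_4))),(isolate_40,isolate_57)),isolate_59)).
That clade contains 24 terminal taxa: isolate_14, isolate_18, isolate_24, isolate_37, isolate_4, isolate_40, isolate_5, isolate_56, isolate_57, isolate_58, isolate_59, isolate_63, isolate_65, isolate_67, isolate_70, isolate_72, isolate_78, isolate_82, isolate_83, isolate_84, isolate_86, isolate_90, isolate_91, isolate_93.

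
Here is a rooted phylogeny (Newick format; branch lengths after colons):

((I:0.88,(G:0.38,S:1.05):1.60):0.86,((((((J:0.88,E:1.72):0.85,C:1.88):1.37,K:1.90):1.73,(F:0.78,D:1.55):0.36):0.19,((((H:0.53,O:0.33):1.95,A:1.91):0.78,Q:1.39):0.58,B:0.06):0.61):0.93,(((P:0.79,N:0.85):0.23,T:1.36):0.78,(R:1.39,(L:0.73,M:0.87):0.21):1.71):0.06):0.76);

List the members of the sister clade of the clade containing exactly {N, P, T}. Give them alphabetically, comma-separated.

The clade containing exactly {N, P, T} attaches to the tree at the node subtending (((P,N),T),(R,(L,M))).
The other lineage descending from that same node — the sister group — is (R,(L,M)); its 3 tips in alphabetical order are the answer.

L, M, R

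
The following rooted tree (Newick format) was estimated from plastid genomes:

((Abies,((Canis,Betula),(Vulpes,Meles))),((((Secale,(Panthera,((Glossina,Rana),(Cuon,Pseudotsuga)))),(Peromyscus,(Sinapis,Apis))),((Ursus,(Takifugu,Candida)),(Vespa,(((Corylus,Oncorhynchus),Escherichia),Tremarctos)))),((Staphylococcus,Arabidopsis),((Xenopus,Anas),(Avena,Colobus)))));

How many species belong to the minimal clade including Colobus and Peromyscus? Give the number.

The MRCA of Colobus and Peromyscus is the node subtending ((((Secale,(Panthera,((Glossina,Rana),(Cuon,Pseudotsuga)))),(Peromyscus,(Sinapis,Apis))),((Ursus,(Takifugu,Candida)),(Vespa,(((Corylus,Oncorhynchus),Escherichia),Tremarctos)))),((Staphylococcus,Arabidopsis),((Xenopus,Anas),(Avena,Colobus)))).
That clade contains 23 terminal taxa: Anas, Apis, Arabidopsis, Avena, Candida, Colobus, Corylus, Cuon, Escherichia, Glossina, Oncorhynchus, Panthera, Peromyscus, Pseudotsuga, Rana, Secale, Sinapis, Staphylococcus, Takifugu, Tremarctos, Ursus, Vespa, Xenopus.

23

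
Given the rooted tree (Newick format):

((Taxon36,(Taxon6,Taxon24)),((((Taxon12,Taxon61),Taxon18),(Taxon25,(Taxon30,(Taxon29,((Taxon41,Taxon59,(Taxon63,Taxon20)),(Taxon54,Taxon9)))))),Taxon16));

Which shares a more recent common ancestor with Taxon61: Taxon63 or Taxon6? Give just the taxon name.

Taxon63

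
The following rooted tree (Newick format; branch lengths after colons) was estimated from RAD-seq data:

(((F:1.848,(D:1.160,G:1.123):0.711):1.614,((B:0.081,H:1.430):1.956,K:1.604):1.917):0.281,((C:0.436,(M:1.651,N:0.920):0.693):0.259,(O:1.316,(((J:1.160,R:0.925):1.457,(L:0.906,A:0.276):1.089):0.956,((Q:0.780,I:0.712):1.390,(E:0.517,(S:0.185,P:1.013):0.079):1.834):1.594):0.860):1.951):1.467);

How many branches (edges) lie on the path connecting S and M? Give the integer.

9

The MRCA of S and M is the node subtending ((C,(M,N)),(O,(((J,R),(L,A)),((Q,I),(E,(S,P)))))).
From S up to that node: 6 branches. From M up to the same node: 3 branches. Total: 6 + 3 = 9.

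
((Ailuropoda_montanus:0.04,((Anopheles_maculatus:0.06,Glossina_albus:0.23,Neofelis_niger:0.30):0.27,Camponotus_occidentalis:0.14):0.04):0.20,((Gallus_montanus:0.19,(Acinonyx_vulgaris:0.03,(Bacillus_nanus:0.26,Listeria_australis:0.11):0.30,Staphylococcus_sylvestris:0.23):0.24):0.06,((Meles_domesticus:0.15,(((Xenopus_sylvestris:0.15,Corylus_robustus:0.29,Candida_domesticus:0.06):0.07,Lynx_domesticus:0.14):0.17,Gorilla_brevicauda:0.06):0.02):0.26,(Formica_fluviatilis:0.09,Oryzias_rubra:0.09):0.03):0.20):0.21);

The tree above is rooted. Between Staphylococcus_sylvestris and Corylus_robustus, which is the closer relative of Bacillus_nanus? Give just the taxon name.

Staphylococcus_sylvestris

The MRCA of Bacillus_nanus and Staphylococcus_sylvestris subtends (Acinonyx_vulgaris,(Bacillus_nanus,Listeria_australis),Staphylococcus_sylvestris) (4 taxa).
The MRCA of Bacillus_nanus and Corylus_robustus subtends ((Gallus_montanus,(Acinonyx_vulgaris,(Bacillus_nanus,Listeria_australis),Staphylococcus_sylvestris)),((Meles_domesticus,(((Xenopus_sylvestris,Corylus_robustus,Candida_domesticus),Lynx_domesticus),Gorilla_brevicauda)),(Formica_fluviatilis,Oryzias_rubra))) (13 taxa).
The first is nested inside the second, so Bacillus_nanus shares a more recent common ancestor with Staphylococcus_sylvestris.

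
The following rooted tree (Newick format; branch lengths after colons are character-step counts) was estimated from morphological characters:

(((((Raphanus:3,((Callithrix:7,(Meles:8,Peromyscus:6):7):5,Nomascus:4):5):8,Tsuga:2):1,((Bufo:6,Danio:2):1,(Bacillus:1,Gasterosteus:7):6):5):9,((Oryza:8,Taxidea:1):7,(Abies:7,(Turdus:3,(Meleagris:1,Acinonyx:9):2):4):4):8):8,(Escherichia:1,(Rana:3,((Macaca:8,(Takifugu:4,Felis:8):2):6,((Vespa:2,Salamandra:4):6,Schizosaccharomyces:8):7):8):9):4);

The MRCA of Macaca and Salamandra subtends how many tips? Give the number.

6

The MRCA of Macaca and Salamandra is the node subtending ((Macaca,(Takifugu,Felis)),((Vespa,Salamandra),Schizosaccharomyces)).
That clade contains 6 terminal taxa: Felis, Macaca, Salamandra, Schizosaccharomyces, Takifugu, Vespa.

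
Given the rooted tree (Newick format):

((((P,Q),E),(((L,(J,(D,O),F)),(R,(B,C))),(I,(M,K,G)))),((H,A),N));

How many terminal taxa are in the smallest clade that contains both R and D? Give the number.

The MRCA of R and D is the node subtending ((L,(J,(D,O),F)),(R,(B,C))).
That clade contains 8 terminal taxa: B, C, D, F, J, L, O, R.

8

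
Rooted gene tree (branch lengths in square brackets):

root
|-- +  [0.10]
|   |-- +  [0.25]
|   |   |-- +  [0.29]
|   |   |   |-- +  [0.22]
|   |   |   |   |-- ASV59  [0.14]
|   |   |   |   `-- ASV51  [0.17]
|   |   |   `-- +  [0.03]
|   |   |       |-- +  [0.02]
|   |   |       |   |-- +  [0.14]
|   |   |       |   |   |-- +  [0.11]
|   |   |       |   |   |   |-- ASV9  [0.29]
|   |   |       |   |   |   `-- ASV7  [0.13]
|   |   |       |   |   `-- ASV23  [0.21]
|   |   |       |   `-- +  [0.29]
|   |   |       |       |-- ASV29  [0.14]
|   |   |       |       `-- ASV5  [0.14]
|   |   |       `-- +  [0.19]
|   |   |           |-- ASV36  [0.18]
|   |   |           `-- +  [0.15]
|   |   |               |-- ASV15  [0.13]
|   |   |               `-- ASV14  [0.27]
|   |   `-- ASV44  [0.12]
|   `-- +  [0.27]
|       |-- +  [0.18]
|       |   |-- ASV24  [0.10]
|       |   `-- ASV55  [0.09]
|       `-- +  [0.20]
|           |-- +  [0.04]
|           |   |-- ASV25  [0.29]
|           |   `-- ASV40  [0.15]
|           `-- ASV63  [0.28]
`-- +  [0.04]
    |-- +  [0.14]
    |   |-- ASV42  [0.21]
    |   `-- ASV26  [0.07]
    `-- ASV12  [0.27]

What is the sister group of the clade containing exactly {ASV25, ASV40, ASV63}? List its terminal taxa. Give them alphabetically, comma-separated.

ASV24, ASV55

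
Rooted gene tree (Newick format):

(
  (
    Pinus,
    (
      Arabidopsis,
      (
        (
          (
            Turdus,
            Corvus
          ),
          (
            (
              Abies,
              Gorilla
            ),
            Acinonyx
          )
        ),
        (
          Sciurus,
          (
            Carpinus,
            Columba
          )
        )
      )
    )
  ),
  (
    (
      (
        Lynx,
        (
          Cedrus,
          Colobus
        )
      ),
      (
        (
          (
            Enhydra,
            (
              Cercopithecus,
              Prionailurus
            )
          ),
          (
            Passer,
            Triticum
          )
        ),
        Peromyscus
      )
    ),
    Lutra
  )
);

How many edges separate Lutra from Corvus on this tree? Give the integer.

8

The MRCA of Lutra and Corvus is the root of the tree.
From Lutra up to that node: 2 branches. From Corvus up to the same node: 6 branches. Total: 2 + 6 = 8.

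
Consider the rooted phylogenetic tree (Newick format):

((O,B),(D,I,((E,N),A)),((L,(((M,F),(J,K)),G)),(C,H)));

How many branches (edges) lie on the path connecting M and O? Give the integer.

The MRCA of M and O is the root of the tree.
From M up to that node: 6 branches. From O up to the same node: 2 branches. Total: 6 + 2 = 8.

8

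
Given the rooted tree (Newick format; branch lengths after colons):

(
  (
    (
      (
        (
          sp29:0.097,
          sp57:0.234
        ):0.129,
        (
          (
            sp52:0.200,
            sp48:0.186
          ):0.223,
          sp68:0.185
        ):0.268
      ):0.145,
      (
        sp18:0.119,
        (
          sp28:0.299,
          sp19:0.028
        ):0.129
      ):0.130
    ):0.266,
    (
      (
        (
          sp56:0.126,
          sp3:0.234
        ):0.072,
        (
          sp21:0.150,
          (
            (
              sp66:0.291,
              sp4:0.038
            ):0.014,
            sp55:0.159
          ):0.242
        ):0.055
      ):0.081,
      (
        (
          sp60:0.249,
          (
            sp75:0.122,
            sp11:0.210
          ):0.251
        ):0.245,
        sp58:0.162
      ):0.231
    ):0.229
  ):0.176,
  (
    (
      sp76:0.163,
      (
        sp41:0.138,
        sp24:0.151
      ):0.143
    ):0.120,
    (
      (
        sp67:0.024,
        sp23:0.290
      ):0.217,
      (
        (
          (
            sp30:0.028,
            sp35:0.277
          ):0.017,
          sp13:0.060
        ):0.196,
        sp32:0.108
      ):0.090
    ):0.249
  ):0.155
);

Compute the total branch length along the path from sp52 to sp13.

The path runs sp52 → … → MRCA → … → sp13; the MRCA is the root of the tree.
Branch lengths along that path: 0.200 + 0.223 + 0.268 + 0.145 + 0.266 + 0.176 + 0.155 + 0.249 + 0.090 + 0.196 + 0.060 = 2.028.

2.028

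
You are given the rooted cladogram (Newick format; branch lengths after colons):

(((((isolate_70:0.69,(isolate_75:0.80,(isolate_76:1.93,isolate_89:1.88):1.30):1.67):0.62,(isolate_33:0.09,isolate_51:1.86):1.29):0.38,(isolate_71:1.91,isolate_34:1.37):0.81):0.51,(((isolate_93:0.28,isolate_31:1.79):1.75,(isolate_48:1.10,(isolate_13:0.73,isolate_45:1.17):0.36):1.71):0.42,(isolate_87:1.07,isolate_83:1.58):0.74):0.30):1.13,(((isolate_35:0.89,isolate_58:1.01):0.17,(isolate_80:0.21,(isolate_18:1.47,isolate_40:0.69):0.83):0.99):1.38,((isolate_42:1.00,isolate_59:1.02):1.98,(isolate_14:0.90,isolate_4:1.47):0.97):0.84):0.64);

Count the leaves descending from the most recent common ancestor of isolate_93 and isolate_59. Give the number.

24

The MRCA of isolate_93 and isolate_59 is the root, so the clade is the entire tree.
That clade contains 24 terminal taxa: isolate_13, isolate_14, isolate_18, isolate_31, isolate_33, isolate_34, isolate_35, isolate_4, isolate_40, isolate_42, isolate_45, isolate_48, isolate_51, isolate_58, isolate_59, isolate_70, isolate_71, isolate_75, isolate_76, isolate_80, isolate_83, isolate_87, isolate_89, isolate_93.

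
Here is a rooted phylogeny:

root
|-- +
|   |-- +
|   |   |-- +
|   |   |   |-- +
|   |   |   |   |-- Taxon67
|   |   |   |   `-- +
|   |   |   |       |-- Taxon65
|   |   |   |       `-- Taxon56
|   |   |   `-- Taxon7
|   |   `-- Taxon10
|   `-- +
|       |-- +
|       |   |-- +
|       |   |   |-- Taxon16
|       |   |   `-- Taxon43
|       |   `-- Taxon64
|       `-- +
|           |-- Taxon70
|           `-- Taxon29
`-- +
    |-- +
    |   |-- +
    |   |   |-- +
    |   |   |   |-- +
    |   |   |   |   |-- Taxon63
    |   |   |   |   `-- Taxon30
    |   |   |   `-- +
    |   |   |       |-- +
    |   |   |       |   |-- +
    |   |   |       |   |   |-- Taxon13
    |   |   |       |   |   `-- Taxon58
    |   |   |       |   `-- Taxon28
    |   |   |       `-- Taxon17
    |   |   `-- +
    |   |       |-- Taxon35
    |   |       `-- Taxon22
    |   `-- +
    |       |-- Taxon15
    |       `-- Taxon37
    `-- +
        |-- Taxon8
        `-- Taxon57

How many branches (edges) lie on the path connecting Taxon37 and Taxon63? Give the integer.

6

The MRCA of Taxon37 and Taxon63 is the node subtending ((((Taxon63,Taxon30),(((Taxon13,Taxon58),Taxon28),Taxon17)),(Taxon35,Taxon22)),(Taxon15,Taxon37)).
From Taxon37 up to that node: 2 branches. From Taxon63 up to the same node: 4 branches. Total: 2 + 4 = 6.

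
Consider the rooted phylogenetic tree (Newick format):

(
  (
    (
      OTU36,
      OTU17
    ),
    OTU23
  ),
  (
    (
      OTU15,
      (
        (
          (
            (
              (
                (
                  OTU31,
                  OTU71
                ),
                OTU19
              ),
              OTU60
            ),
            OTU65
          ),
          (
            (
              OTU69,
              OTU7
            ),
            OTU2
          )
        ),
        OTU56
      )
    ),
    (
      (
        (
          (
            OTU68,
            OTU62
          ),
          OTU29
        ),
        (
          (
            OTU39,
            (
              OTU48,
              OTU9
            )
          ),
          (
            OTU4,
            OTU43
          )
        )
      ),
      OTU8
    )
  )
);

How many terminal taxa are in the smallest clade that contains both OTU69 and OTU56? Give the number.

9

The MRCA of OTU69 and OTU56 is the node subtending ((((((OTU31,OTU71),OTU19),OTU60),OTU65),((OTU69,OTU7),OTU2)),OTU56).
That clade contains 9 terminal taxa: OTU19, OTU2, OTU31, OTU56, OTU60, OTU65, OTU69, OTU7, OTU71.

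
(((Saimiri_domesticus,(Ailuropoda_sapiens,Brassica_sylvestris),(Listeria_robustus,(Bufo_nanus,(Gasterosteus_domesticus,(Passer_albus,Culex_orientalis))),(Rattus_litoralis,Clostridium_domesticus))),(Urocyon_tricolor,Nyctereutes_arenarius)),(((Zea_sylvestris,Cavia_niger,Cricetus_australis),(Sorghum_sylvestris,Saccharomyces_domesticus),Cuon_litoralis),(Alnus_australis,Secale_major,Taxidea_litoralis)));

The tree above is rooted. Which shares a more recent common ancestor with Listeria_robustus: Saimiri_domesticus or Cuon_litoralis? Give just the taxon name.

Saimiri_domesticus

The MRCA of Listeria_robustus and Saimiri_domesticus subtends (Saimiri_domesticus,(Ailuropoda_sapiens,Brassica_sylvestris),(Listeria_robustus,(Bufo_nanus,(Gasterosteus_domesticus,(Passer_albus,Culex_orientalis))),(Rattus_litoralis,Clostridium_domesticus))) (10 taxa).
The MRCA of Listeria_robustus and Cuon_litoralis is the root, subtending the entire tree (21 taxa).
The first is nested inside the second, so Listeria_robustus shares a more recent common ancestor with Saimiri_domesticus.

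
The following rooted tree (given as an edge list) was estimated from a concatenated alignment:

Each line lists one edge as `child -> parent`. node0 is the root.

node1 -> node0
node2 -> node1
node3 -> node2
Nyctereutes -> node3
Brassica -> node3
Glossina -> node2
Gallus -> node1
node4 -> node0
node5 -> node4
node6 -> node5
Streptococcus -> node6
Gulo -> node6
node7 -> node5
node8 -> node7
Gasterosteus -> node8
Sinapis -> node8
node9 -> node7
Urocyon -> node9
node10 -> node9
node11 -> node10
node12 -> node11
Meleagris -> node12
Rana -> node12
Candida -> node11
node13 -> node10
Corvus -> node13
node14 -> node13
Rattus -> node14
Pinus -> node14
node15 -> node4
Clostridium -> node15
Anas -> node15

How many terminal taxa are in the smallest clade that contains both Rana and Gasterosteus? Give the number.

9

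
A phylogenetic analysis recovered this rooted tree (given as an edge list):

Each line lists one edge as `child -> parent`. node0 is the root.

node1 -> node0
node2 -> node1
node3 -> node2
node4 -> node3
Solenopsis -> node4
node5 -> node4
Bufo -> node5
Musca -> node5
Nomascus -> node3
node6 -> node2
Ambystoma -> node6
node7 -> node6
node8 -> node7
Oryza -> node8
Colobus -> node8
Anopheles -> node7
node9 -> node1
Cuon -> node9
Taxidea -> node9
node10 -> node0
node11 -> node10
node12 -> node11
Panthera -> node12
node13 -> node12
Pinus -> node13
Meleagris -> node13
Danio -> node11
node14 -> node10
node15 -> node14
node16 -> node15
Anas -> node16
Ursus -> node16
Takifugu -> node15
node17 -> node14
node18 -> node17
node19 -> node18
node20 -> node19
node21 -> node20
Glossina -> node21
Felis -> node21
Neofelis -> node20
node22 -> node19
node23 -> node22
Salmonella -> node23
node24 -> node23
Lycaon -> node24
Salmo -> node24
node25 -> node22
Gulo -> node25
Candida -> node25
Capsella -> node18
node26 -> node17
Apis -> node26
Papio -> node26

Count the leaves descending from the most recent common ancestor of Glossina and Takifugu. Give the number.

The MRCA of Glossina and Takifugu is the node subtending (((Anas,Ursus),Takifugu),(((((Glossina,Felis),Neofelis),((Salmonella,(Lycaon,Salmo)),(Gulo,Candida))),Capsella),(Apis,Papio))).
That clade contains 14 terminal taxa: Anas, Apis, Candida, Capsella, Felis, Glossina, Gulo, Lycaon, Neofelis, Papio, Salmo, Salmonella, Takifugu, Ursus.

14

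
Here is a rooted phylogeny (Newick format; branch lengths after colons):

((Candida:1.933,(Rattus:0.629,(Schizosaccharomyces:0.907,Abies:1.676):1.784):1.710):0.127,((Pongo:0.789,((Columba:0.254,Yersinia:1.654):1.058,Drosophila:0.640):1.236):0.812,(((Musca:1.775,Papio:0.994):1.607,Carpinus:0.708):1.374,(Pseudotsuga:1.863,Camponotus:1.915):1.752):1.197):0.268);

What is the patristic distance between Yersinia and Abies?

10.325

The path runs Yersinia → … → MRCA → … → Abies; the MRCA is the root of the tree.
Branch lengths along that path: 1.654 + 1.058 + 1.236 + 0.812 + 0.268 + 0.127 + 1.710 + 1.784 + 1.676 = 10.325.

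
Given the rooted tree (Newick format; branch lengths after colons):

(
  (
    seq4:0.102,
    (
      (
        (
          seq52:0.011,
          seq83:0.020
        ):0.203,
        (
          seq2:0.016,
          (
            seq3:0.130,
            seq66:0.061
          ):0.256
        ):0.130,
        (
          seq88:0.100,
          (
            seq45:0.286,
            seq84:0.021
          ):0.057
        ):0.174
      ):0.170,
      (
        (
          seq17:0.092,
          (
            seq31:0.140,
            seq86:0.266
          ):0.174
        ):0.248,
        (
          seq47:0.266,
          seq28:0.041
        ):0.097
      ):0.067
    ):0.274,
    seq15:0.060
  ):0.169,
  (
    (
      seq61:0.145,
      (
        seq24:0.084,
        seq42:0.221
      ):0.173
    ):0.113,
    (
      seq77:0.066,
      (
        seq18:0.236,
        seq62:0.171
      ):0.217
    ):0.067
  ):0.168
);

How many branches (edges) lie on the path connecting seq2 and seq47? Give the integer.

6

The MRCA of seq2 and seq47 is the node subtending (((seq52,seq83),(seq2,(seq3,seq66)),(seq88,(seq45,seq84))),((seq17,(seq31,seq86)),(seq47,seq28))).
From seq2 up to that node: 3 branches. From seq47 up to the same node: 3 branches. Total: 3 + 3 = 6.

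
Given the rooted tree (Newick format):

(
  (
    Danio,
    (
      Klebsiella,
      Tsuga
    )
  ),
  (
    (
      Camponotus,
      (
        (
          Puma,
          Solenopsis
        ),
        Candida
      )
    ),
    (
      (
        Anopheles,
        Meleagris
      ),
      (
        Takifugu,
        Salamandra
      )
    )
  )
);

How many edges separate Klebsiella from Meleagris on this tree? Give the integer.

The MRCA of Klebsiella and Meleagris is the root of the tree.
From Klebsiella up to that node: 3 branches. From Meleagris up to the same node: 4 branches. Total: 3 + 4 = 7.

7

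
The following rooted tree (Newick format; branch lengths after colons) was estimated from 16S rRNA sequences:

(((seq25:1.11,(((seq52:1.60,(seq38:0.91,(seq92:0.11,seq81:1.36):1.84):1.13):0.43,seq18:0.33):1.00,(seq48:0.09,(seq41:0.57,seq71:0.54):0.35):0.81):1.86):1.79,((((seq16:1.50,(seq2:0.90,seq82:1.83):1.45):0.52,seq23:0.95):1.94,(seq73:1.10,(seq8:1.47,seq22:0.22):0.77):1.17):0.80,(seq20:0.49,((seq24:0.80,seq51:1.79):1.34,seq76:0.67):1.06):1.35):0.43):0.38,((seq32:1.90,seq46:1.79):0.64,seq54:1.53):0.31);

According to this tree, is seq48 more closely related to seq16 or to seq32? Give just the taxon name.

The MRCA of seq48 and seq16 subtends ((seq25,(((seq52,(seq38,(seq92,seq81))),seq18),(seq48,(seq41,seq71)))),((((seq16,(seq2,seq82)),seq23),(seq73,(seq8,seq22))),(seq20,((seq24,seq51),seq76)))) (20 taxa).
The MRCA of seq48 and seq32 is the root, subtending the entire tree (23 taxa).
The first is nested inside the second, so seq48 shares a more recent common ancestor with seq16.

seq16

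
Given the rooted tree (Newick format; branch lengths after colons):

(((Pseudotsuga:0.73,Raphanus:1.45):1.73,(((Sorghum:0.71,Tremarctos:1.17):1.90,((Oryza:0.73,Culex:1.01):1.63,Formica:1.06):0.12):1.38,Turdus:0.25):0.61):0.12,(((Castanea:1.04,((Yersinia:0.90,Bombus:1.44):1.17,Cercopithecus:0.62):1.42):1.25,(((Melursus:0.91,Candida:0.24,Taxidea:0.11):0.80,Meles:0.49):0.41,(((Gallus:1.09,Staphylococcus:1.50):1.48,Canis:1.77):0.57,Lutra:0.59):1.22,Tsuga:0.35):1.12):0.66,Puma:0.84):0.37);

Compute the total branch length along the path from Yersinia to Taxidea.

7.18

The path runs Yersinia → … → MRCA → … → Taxidea; the MRCA is the node subtending ((Castanea,((Yersinia,Bombus),Cercopithecus)),(((Melursus,Candida,Taxidea),Meles),(((Gallus,Staphylococcus),Canis),Lutra),Tsuga)).
Branch lengths along that path: 0.90 + 1.17 + 1.42 + 1.25 + 1.12 + 0.41 + 0.80 + 0.11 = 7.18.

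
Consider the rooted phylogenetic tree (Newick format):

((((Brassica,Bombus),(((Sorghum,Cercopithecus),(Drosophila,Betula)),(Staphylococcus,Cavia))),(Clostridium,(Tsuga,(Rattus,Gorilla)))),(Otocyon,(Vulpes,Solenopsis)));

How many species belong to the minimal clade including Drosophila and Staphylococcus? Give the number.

6

The MRCA of Drosophila and Staphylococcus is the node subtending (((Sorghum,Cercopithecus),(Drosophila,Betula)),(Staphylococcus,Cavia)).
That clade contains 6 terminal taxa: Betula, Cavia, Cercopithecus, Drosophila, Sorghum, Staphylococcus.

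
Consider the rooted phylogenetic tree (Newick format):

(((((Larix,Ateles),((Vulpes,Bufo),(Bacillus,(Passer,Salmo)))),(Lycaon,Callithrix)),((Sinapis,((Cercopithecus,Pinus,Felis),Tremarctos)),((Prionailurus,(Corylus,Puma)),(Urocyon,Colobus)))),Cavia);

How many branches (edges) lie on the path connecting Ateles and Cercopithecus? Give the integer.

The MRCA of Ateles and Cercopithecus is the node subtending ((((Larix,Ateles),((Vulpes,Bufo),(Bacillus,(Passer,Salmo)))),(Lycaon,Callithrix)),((Sinapis,((Cercopithecus,Pinus,Felis),Tremarctos)),((Prionailurus,(Corylus,Puma)),(Urocyon,Colobus)))).
From Ateles up to that node: 4 branches. From Cercopithecus up to the same node: 5 branches. Total: 4 + 5 = 9.

9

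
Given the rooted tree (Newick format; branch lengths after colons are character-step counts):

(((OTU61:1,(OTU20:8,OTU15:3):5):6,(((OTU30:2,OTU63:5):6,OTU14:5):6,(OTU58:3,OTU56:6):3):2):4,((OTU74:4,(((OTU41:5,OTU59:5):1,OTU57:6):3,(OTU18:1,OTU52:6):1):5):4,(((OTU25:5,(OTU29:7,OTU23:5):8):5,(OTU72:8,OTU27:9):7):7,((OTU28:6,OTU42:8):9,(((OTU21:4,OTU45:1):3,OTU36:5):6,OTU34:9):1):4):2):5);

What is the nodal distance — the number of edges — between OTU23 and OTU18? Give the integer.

9

The MRCA of OTU23 and OTU18 is the node subtending ((OTU74,(((OTU41,OTU59),OTU57),(OTU18,OTU52))),(((OTU25,(OTU29,OTU23)),(OTU72,OTU27)),((OTU28,OTU42),(((OTU21,OTU45),OTU36),OTU34)))).
From OTU23 up to that node: 5 branches. From OTU18 up to the same node: 4 branches. Total: 5 + 4 = 9.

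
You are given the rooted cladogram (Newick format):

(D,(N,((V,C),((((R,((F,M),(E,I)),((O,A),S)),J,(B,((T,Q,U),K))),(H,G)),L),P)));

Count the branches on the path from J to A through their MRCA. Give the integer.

5

The MRCA of J and A is the node subtending ((R,((F,M),(E,I)),((O,A),S)),J,(B,((T,Q,U),K))).
From J up to that node: 1 branch. From A up to the same node: 4 branches. Total: 1 + 4 = 5.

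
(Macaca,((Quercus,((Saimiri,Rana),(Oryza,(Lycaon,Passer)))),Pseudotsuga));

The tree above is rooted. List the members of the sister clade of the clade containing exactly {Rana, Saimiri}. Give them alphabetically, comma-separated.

Lycaon, Oryza, Passer

The clade containing exactly {Rana, Saimiri} attaches to the tree at the node subtending ((Saimiri,Rana),(Oryza,(Lycaon,Passer))).
The other lineage descending from that same node — the sister group — is (Oryza,(Lycaon,Passer)); its 3 tips in alphabetical order are the answer.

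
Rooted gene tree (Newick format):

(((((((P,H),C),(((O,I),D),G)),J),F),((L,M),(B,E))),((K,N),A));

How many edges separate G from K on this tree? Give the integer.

The MRCA of G and K is the root of the tree.
From G up to that node: 6 branches. From K up to the same node: 3 branches. Total: 6 + 3 = 9.

9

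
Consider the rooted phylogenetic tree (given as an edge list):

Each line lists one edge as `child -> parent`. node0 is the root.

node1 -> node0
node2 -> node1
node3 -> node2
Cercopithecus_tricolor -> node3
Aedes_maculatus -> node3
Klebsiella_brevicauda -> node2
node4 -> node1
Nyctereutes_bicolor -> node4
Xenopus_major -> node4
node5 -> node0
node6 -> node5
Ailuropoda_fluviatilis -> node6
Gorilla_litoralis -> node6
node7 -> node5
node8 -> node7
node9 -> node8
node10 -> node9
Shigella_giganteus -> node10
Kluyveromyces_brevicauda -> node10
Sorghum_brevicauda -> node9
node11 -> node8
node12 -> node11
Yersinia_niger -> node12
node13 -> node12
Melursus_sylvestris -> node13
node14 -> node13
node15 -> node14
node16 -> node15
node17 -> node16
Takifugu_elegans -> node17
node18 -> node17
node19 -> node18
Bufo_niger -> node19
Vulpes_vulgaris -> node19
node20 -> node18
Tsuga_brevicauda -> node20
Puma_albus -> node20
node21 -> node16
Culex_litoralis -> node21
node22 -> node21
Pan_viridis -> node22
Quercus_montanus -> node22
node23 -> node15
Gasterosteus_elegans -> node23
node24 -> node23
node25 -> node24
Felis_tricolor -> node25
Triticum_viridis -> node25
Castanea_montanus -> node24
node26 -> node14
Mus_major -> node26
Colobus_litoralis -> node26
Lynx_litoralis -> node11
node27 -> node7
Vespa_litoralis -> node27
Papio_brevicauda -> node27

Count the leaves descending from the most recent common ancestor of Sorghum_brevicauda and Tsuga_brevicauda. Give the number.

20

The MRCA of Sorghum_brevicauda and Tsuga_brevicauda is the node subtending (((Shigella_giganteus,Kluyveromyces_brevicauda),Sorghum_brevicauda),((Yersinia_niger,(Melursus_sylvestris,((((Takifugu_elegans,((Bufo_niger,Vulpes_vulgaris),(Tsuga_brevicauda,Puma_albus))),(Culex_litoralis,(Pan_viridis,Quercus_montanus))),(Gasterosteus_elegans,((Felis_tricolor,Triticum_viridis),Castanea_montanus))),(Mus_major,Colobus_litoralis)))),Lynx_litoralis)).
That clade contains 20 terminal taxa: Bufo_niger, Castanea_montanus, Colobus_litoralis, Culex_litoralis, Felis_tricolor, Gasterosteus_elegans, Kluyveromyces_brevicauda, Lynx_litoralis, Melursus_sylvestris, Mus_major, Pan_viridis, Puma_albus, Quercus_montanus, Shigella_giganteus, Sorghum_brevicauda, Takifugu_elegans, Triticum_viridis, Tsuga_brevicauda, Vulpes_vulgaris, Yersinia_niger.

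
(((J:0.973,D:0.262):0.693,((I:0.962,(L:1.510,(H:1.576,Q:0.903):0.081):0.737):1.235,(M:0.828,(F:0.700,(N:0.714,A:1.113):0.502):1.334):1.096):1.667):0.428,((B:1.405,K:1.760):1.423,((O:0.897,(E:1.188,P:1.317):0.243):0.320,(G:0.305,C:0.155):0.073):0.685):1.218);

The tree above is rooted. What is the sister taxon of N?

A

N attaches to the tree at the node subtending (N,A).
The other lineage descending from that same node — the sister group — is the single tip A.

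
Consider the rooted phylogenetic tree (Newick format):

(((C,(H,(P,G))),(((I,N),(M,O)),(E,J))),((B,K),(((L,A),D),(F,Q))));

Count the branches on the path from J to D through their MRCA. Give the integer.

8

The MRCA of J and D is the root of the tree.
From J up to that node: 4 branches. From D up to the same node: 4 branches. Total: 4 + 4 = 8.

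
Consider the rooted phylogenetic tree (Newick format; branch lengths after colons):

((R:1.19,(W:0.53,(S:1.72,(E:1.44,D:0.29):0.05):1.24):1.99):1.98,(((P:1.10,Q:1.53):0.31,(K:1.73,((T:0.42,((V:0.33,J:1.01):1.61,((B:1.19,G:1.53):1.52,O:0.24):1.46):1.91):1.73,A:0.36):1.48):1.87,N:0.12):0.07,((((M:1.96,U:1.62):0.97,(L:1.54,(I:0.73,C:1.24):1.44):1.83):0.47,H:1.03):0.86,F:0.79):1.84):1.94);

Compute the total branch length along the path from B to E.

19.87

The path runs B → … → MRCA → … → E; the MRCA is the root of the tree.
Branch lengths along that path: 1.19 + 1.52 + 1.46 + 1.91 + 1.73 + 1.48 + 1.87 + 0.07 + 1.94 + 1.98 + 1.99 + 1.24 + 0.05 + 1.44 = 19.87.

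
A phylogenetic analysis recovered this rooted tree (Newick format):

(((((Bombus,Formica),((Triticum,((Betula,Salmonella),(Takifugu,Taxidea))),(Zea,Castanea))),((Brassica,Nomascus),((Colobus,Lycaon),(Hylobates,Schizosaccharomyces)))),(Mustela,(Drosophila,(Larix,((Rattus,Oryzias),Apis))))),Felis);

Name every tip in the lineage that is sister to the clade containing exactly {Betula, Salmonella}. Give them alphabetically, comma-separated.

Takifugu, Taxidea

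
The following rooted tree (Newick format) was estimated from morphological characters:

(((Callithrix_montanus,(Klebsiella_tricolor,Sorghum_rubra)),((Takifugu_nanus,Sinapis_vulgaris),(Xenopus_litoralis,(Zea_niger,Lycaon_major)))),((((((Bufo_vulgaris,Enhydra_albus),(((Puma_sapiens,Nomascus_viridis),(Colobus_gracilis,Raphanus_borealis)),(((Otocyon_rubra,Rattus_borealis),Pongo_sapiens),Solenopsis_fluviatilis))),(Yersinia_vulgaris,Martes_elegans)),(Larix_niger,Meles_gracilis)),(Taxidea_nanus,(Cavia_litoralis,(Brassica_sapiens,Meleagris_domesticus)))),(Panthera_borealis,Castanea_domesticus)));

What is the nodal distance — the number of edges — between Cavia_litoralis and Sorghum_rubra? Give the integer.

The MRCA of Cavia_litoralis and Sorghum_rubra is the root of the tree.
From Cavia_litoralis up to that node: 5 branches. From Sorghum_rubra up to the same node: 4 branches. Total: 5 + 4 = 9.

9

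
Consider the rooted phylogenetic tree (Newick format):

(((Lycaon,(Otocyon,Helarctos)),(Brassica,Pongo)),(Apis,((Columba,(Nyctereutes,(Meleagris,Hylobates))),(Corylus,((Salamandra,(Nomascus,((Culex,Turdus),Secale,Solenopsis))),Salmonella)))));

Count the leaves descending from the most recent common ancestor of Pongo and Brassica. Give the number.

2

The MRCA of Pongo and Brassica is the node subtending (Brassica,Pongo).
That clade contains 2 terminal taxa: Brassica, Pongo.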